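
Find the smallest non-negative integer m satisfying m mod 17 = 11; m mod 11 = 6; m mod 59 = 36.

9004

The moduli are pairwise coprime; N = 17·11·59 = 11033.
N/17 = 649; 649 ≡ 3 (mod 17); 3·6 ≡ 1, so inverse 6.
N/11 = 1003; 1003 ≡ 2 (mod 11); 2·6 ≡ 1, so inverse 6.
N/59 = 187; 187 ≡ 10 (mod 59); 10·6 ≡ 1, so inverse 6.
m ≡ 11·649·6 + 6·1003·6 + 36·187·6 = 119334.
119334 mod 11033 = 9004.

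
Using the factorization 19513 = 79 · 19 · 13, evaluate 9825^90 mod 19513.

495

Mod 79: 9825 ≡ 29; by Fermat, exponent reduces to 90 mod 78 = 12; 29^12 ≡ 21 (mod 79).
Mod 19: 9825 ≡ 2; since 18 | 90, by Fermat 2^90 ≡ 1 (mod 19).
Mod 13: 9825 ≡ 10; by Fermat, exponent reduces to 90 mod 12 = 6; 10^6 ≡ 1 (mod 13).
Combine by CRT: x ≡ 21 (mod 79), x ≡ 1 (mod 19), x ≡ 1 (mod 13) ⇒ x ≡ 495 (mod 19513).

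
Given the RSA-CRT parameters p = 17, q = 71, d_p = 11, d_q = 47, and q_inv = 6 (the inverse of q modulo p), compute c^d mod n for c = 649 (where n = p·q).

160

m₁ = c^(d_p) mod p: c ≡ 3 (mod 17), and 3^11 mod 17 = 7.
m₂ = c^(d_q) mod q: c ≡ 10 (mod 71), and 10^47 mod 71 = 18.
h = q_inv·(m₁ − m₂) mod p = 6·(7 − 18) mod 17 = 2.
m = m₂ + h·q = 18 + 2·71 = 160.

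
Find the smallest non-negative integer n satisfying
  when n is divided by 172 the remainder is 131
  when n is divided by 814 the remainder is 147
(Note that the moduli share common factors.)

gcd(172, 814) = 2 and 2 | (147 − 131), so the pair is consistent; merging gives n ≡ 27823 (mod 70004), where 70004 = lcm(172, 814).
The solution is unique modulo lcm(172, 814) = 70004.

27823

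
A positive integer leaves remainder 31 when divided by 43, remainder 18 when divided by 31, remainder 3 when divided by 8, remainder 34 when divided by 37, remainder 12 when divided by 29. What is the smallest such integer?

The moduli are pairwise coprime; M = 43·31·8·37·29 = 11442472.
M/43 = 266104; 266104 ≡ 20 (mod 43); 20·28 ≡ 1, so inverse 28.
M/31 = 369112; 369112 ≡ 26 (mod 31); 26·6 ≡ 1, so inverse 6.
M/8 = 1430309; 1430309 ≡ 5 (mod 8); 5·5 ≡ 1, so inverse 5.
M/37 = 309256; 309256 ≡ 10 (mod 37); 10·26 ≡ 1, so inverse 26.
M/29 = 394568; 394568 ≡ 23 (mod 29); 23·24 ≡ 1, so inverse 24.
N ≡ 31·266104·28 + 18·369112·6 + 3·1430309·5 + 34·309256·26 + 12·394568·24 = 679314891.
679314891 mod 11442472 = 4209043.

4209043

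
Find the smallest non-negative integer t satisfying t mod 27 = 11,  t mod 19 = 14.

470

Combine the congruences pairwise.
From t ≡ 11 (mod 27) write t = 11 + 27s. Substituting into t ≡ 14 (mod 19) gives 27s ≡ 3 (mod 19), and since 8⁻¹ ≡ 12 (mod 19), s ≡ 17. Hence t ≡ 11 + 27·17 = 470 (mod 513).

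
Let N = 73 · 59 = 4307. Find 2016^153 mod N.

3348

Mod 73: 2016 ≡ 45; by Fermat, exponent reduces to 153 mod 72 = 9; 45^9 ≡ 63 (mod 73).
Mod 59: 2016 ≡ 10; by Fermat, exponent reduces to 153 mod 58 = 37; 10^37 ≡ 44 (mod 59).
Combine by CRT: x ≡ 63 (mod 73), x ≡ 44 (mod 59) ⇒ x ≡ 3348 (mod 4307).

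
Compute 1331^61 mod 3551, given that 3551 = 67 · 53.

Mod 67: 1331 ≡ 58; 58^61 ≡ 3 (mod 67).
Mod 53: 1331 ≡ 6; by Fermat, exponent reduces to 61 mod 52 = 9; 6^9 ≡ 11 (mod 53).
Combine by CRT: x ≡ 3 (mod 67), x ≡ 11 (mod 53) ⇒ x ≡ 3085 (mod 3551).

3085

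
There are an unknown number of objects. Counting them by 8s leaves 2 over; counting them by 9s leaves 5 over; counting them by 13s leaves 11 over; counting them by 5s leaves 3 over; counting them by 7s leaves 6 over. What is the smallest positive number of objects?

The moduli are pairwise coprime; M = 8·9·13·5·7 = 32760.
M/8 = 4095; 4095 ≡ 7 (mod 8); 7·7 ≡ 1, so inverse 7.
M/9 = 3640; 3640 ≡ 4 (mod 9); 4·7 ≡ 1, so inverse 7.
M/13 = 2520; 2520 ≡ 11 (mod 13); 11·6 ≡ 1, so inverse 6.
M/5 = 6552; 6552 ≡ 2 (mod 5); 2·3 ≡ 1, so inverse 3.
M/7 = 4680; 4680 ≡ 4 (mod 7); 4·2 ≡ 1, so inverse 2.
N ≡ 2·4095·7 + 5·3640·7 + 11·2520·6 + 3·6552·3 + 6·4680·2 = 466178.
466178 mod 32760 = 7538.

7538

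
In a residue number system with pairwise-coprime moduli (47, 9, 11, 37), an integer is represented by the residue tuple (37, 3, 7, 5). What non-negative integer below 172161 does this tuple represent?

The moduli are pairwise coprime; N = 47·9·11·37 = 172161.
N/47 = 3663; 3663 ≡ 44 (mod 47); 44·31 ≡ 1, so inverse 31.
N/9 = 19129; 19129 ≡ 4 (mod 9); 4·7 ≡ 1, so inverse 7.
N/11 = 15651; 15651 ≡ 9 (mod 11); 9·5 ≡ 1, so inverse 5.
N/37 = 4653; 4653 ≡ 28 (mod 37); 28·4 ≡ 1, so inverse 4.
x ≡ 37·3663·31 + 3·19129·7 + 7·15651·5 + 5·4653·4 = 5244015.
5244015 mod 172161 = 79185.

79185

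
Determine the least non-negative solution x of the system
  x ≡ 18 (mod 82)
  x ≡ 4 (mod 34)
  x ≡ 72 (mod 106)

48726

Combine the congruences pairwise.
gcd(82, 34) = 2 and 2 | (4 − 18), so the pair is consistent; merging gives x ≡ 1330 (mod 1394), where 1394 = lcm(82, 34).
gcd(1394, 106) = 2 and 2 | (72 − 1330), so the pair is consistent; merging gives x ≡ 48726 (mod 73882), where 73882 = lcm(1394, 106).
The solution is unique modulo lcm(82, 34, 106) = 73882.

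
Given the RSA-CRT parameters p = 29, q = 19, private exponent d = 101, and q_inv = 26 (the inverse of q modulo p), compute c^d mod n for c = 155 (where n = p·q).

d_p = d mod (p−1) = 101 mod 28 = 17; d_q = d mod (q−1) = 11.
m₁ = c^(d_p) mod p: c ≡ 10 (mod 29), and 10^17 mod 29 = 15.
m₂ = c^(d_q) mod q: c ≡ 3 (mod 19), and 3^11 mod 19 = 10.
h = q_inv·(m₁ − m₂) mod p = 26·(15 − 10) mod 29 = 14.
m = m₂ + h·q = 10 + 14·19 = 276.

276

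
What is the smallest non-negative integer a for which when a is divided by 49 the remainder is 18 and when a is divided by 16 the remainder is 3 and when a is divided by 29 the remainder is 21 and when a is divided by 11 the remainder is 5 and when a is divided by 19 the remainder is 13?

The moduli are pairwise coprime; N = 49·16·29·11·19 = 4751824.
N/49 = 96976; 96976 ≡ 5 (mod 49); 5·10 ≡ 1, so inverse 10.
N/16 = 296989; 296989 ≡ 13 (mod 16); 13·5 ≡ 1, so inverse 5.
N/29 = 163856; 163856 ≡ 6 (mod 29); 6·5 ≡ 1, so inverse 5.
N/11 = 431984; 431984 ≡ 3 (mod 11); 3·4 ≡ 1, so inverse 4.
N/19 = 250096; 250096 ≡ 18 (mod 19); 18·18 ≡ 1, so inverse 18.
a ≡ 18·96976·10 + 3·296989·5 + 21·163856·5 + 5·431984·4 + 13·250096·18 = 106277539.
106277539 mod 4751824 = 1737411.

1737411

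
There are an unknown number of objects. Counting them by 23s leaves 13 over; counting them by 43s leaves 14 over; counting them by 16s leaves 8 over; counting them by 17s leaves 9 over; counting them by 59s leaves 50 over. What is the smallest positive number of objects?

12859336

The moduli are pairwise coprime; M = 23·43·16·17·59 = 15871472.
M/23 = 690064; 690064 ≡ 18 (mod 23); 18·9 ≡ 1, so inverse 9.
M/43 = 369104; 369104 ≡ 35 (mod 43); 35·16 ≡ 1, so inverse 16.
M/16 = 991967; 991967 ≡ 15 (mod 16); 15·15 ≡ 1, so inverse 15.
M/17 = 933616; 933616 ≡ 10 (mod 17); 10·12 ≡ 1, so inverse 12.
M/59 = 269008; 269008 ≡ 27 (mod 59); 27·35 ≡ 1, so inverse 35.
N ≡ 13·690064·9 + 14·369104·16 + 8·991967·15 + 9·933616·12 + 50·269008·35 = 854047352.
854047352 mod 15871472 = 12859336.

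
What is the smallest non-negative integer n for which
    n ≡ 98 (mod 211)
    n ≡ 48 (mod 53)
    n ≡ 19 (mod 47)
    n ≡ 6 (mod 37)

From n ≡ 98 (mod 211) write n = 98 + 211t. Substituting into n ≡ 48 (mod 53) gives 211t ≡ 3 (mod 53), and since 52⁻¹ ≡ 52 (mod 53), t ≡ 50. Hence n ≡ 98 + 211·50 = 10648 (mod 11183).
From n ≡ 10648 (mod 11183) write n = 10648 + 11183t. Substituting into n ≡ 19 (mod 47) gives 11183t ≡ 40 (mod 47), and since 44⁻¹ ≡ 31 (mod 47), t ≡ 18. Hence n ≡ 10648 + 11183·18 = 211942 (mod 525601).
From n ≡ 211942 (mod 525601) write n = 211942 + 525601t. Substituting into n ≡ 6 (mod 37) gives 525601t ≡ 0 (mod 37), and since 16⁻¹ ≡ 7 (mod 37), t ≡ 0. Hence n ≡ 211942 + 525601·0 = 211942 (mod 19447237).

211942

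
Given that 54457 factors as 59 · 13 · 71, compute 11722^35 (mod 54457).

Mod 59: 11722 ≡ 40; 40^35 ≡ 11 (mod 59).
Mod 13: 11722 ≡ 9; by Fermat, exponent reduces to 35 mod 12 = 11; 9^11 ≡ 3 (mod 13).
Mod 71: 11722 ≡ 7; 7^35 ≡ 70 (mod 71).
Combine by CRT: x ≡ 11 (mod 59), x ≡ 3 (mod 13), x ≡ 70 (mod 71) ⇒ x ≡ 33582 (mod 54457).

33582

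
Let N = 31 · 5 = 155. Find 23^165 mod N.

Mod 31: 23 ≡ 23; by Fermat, exponent reduces to 165 mod 30 = 15; 23^15 ≡ 30 (mod 31).
Mod 5: 23 ≡ 3; by Fermat, exponent reduces to 165 mod 4 = 1; 3^1 ≡ 3 (mod 5).
Combine by CRT: x ≡ 30 (mod 31), x ≡ 3 (mod 5) ⇒ x ≡ 123 (mod 155).

123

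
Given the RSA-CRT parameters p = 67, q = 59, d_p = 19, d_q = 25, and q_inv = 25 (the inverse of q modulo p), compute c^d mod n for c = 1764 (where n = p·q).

m₁ = c^(d_p) mod p: c ≡ 22 (mod 67), and 22^19 mod 67 = 40.
m₂ = c^(d_q) mod q: c ≡ 53 (mod 59), and 53^25 mod 59 = 29.
h = q_inv·(m₁ − m₂) mod p = 25·(40 − 29) mod 67 = 7.
m = m₂ + h·q = 29 + 7·59 = 442.

442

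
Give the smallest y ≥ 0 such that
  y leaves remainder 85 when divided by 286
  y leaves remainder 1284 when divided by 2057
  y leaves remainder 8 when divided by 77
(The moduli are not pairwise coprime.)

106191

gcd(286, 2057) = 11 and 11 | (1284 − 85), so the pair is consistent; merging gives y ≡ 52709 (mod 53482), where 53482 = lcm(286, 2057).
gcd(53482, 77) = 11 and 11 | (8 − 52709), so the pair is consistent; merging gives y ≡ 106191 (mod 374374), where 374374 = lcm(53482, 77).
The solution is unique modulo lcm(286, 2057, 77) = 374374.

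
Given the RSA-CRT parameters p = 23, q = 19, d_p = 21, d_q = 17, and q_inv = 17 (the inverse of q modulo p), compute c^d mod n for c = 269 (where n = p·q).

13

m₁ = c^(d_p) mod p: c ≡ 16 (mod 23), and 16^21 mod 23 = 13.
m₂ = c^(d_q) mod q: c ≡ 3 (mod 19), and 3^17 mod 19 = 13.
h = q_inv·(m₁ − m₂) mod p = 17·(13 − 13) mod 23 = 0.
m = m₂ + h·q = 13 + 0·19 = 13.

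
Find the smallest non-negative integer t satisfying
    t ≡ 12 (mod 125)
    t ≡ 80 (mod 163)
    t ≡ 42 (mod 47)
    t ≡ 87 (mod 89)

78026387

The moduli are pairwise coprime; N = 125·163·47·89 = 85228625.
N/125 = 681829; 681829 ≡ 79 (mod 125); 79·19 ≡ 1, so inverse 19.
N/163 = 522875; 522875 ≡ 134 (mod 163); 134·118 ≡ 1, so inverse 118.
N/47 = 1813375; 1813375 ≡ 21 (mod 47); 21·9 ≡ 1, so inverse 9.
N/89 = 957625; 957625 ≡ 74 (mod 89); 74·83 ≡ 1, so inverse 83.
t ≡ 12·681829·19 + 80·522875·118 + 42·1813375·9 + 87·957625·83 = 12691862887.
12691862887 mod 85228625 = 78026387.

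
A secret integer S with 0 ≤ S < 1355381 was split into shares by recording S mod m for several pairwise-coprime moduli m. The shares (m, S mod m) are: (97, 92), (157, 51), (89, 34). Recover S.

1037507

The moduli are pairwise coprime; N = 97·157·89 = 1355381.
N/97 = 13973; 13973 ≡ 5 (mod 97); 5·39 ≡ 1, so inverse 39.
N/157 = 8633; 8633 ≡ 155 (mod 157); 155·78 ≡ 1, so inverse 78.
N/89 = 15229; 15229 ≡ 10 (mod 89); 10·9 ≡ 1, so inverse 9.
S ≡ 92·13973·39 + 51·8633·78 + 34·15229·9 = 89137272.
89137272 mod 1355381 = 1037507.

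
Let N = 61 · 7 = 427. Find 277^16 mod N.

424

Mod 61: 277 ≡ 33; 33^16 ≡ 58 (mod 61).
Mod 7: 277 ≡ 4; by Fermat, exponent reduces to 16 mod 6 = 4; 4^4 ≡ 4 (mod 7).
Combine by CRT: x ≡ 58 (mod 61), x ≡ 4 (mod 7) ⇒ x ≡ 424 (mod 427).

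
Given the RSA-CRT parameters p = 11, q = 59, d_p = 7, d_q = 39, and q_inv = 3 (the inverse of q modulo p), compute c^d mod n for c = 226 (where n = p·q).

261

m₁ = c^(d_p) mod p: c ≡ 6 (mod 11), and 6^7 mod 11 = 8.
m₂ = c^(d_q) mod q: c ≡ 49 (mod 59), and 49^39 mod 59 = 25.
h = q_inv·(m₁ − m₂) mod p = 3·(8 − 25) mod 11 = 4.
m = m₂ + h·q = 25 + 4·59 = 261.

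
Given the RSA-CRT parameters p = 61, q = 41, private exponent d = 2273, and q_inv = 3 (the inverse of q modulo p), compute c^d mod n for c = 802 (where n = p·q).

851

d_p = d mod (p−1) = 2273 mod 60 = 53; d_q = d mod (q−1) = 33.
m₁ = c^(d_p) mod p: c ≡ 9 (mod 61), and 9^53 mod 61 = 58.
m₂ = c^(d_q) mod q: c ≡ 23 (mod 41), and 23^33 mod 41 = 31.
h = q_inv·(m₁ − m₂) mod p = 3·(58 − 31) mod 61 = 20.
m = m₂ + h·q = 31 + 20·41 = 851.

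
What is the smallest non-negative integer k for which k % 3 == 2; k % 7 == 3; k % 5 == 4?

59

The moduli are pairwise coprime; N = 3·7·5 = 105.
N/3 = 35; 35 ≡ 2 (mod 3); 2·2 ≡ 1, so inverse 2.
N/7 = 15; 15 ≡ 1 (mod 7), inverse 1.
N/5 = 21; 21 ≡ 1 (mod 5), inverse 1.
k ≡ 2·35·2 + 3·15·1 + 4·21·1 = 269.
269 mod 105 = 59.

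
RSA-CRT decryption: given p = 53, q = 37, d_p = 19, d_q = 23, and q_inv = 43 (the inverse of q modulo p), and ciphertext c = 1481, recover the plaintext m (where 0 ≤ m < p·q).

m₁ = c^(d_p) mod p: c ≡ 50 (mod 53), and 50^19 mod 53 = 19.
m₂ = c^(d_q) mod q: c ≡ 1 (mod 37), and 1^23 mod 37 = 1.
h = q_inv·(m₁ − m₂) mod p = 43·(19 − 1) mod 53 = 32.
m = m₂ + h·q = 1 + 32·37 = 1185.

1185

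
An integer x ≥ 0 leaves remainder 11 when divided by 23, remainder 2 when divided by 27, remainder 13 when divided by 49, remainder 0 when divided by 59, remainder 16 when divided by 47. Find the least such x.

The moduli are pairwise coprime; N = 23·27·49·59·47 = 84379617.
N/23 = 3668679; 3668679 ≡ 18 (mod 23); 18·9 ≡ 1, so inverse 9.
N/27 = 3125171; 3125171 ≡ 2 (mod 27); 2·14 ≡ 1, so inverse 14.
N/49 = 1722033; 1722033 ≡ 26 (mod 49); 26·17 ≡ 1, so inverse 17.
N/59 = 1430163; 1430163 ≡ 3 (mod 59); 3·20 ≡ 1, so inverse 20.
N/47 = 1795311; 1795311 ≡ 5 (mod 47); 5·19 ≡ 1, so inverse 19.
x ≡ 11·3668679·9 + 2·3125171·14 + 13·1722033·17 + 0·1430163·20 + 16·1795311·19 = 1377047846.
1377047846 mod 84379617 = 26973974.

26973974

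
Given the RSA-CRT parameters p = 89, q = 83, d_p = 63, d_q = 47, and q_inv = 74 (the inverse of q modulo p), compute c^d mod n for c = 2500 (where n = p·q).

182

m₁ = c^(d_p) mod p: c ≡ 8 (mod 89), and 8^63 mod 89 = 4.
m₂ = c^(d_q) mod q: c ≡ 10 (mod 83), and 10^47 mod 83 = 16.
h = q_inv·(m₁ − m₂) mod p = 74·(4 − 16) mod 89 = 2.
m = m₂ + h·q = 16 + 2·83 = 182.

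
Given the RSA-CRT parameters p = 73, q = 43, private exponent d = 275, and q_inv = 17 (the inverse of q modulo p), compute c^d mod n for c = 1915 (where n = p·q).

d_p = d mod (p−1) = 275 mod 72 = 59; d_q = d mod (q−1) = 23.
m₁ = c^(d_p) mod p: c ≡ 17 (mod 73), and 17^59 mod 73 = 30.
m₂ = c^(d_q) mod q: c ≡ 23 (mod 43), and 23^23 mod 43 = 13.
h = q_inv·(m₁ − m₂) mod p = 17·(30 − 13) mod 73 = 70.
m = m₂ + h·q = 13 + 70·43 = 3023.

3023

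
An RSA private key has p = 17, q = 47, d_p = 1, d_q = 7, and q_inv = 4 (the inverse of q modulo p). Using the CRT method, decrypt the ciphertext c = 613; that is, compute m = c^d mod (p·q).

m₁ = c^(d_p) mod p: c ≡ 1 (mod 17), and 1^1 mod 17 = 1.
m₂ = c^(d_q) mod q: c ≡ 2 (mod 47), and 2^7 mod 47 = 34.
h = q_inv·(m₁ − m₂) mod p = 4·(1 − 34) mod 17 = 4.
m = m₂ + h·q = 34 + 4·47 = 222.

222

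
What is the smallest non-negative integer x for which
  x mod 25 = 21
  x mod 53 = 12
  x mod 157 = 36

The moduli are pairwise coprime; N = 25·53·157 = 208025.
N/25 = 8321; 8321 ≡ 21 (mod 25); 21·6 ≡ 1, so inverse 6.
N/53 = 3925; 3925 ≡ 3 (mod 53); 3·18 ≡ 1, so inverse 18.
N/157 = 1325; 1325 ≡ 69 (mod 157); 69·66 ≡ 1, so inverse 66.
x ≡ 21·8321·6 + 12·3925·18 + 36·1325·66 = 5044446.
5044446 mod 208025 = 51846.

51846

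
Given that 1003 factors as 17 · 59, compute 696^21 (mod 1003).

781

Mod 17: 696 ≡ 16; by Fermat, exponent reduces to 21 mod 16 = 5; 16^5 ≡ 16 (mod 17).
Mod 59: 696 ≡ 47; 47^21 ≡ 14 (mod 59).
Combine by CRT: x ≡ 16 (mod 17), x ≡ 14 (mod 59) ⇒ x ≡ 781 (mod 1003).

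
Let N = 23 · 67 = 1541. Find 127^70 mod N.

726

Mod 23: 127 ≡ 12; by Fermat, exponent reduces to 70 mod 22 = 4; 12^4 ≡ 13 (mod 23).
Mod 67: 127 ≡ 60; by Fermat, exponent reduces to 70 mod 66 = 4; 60^4 ≡ 56 (mod 67).
Combine by CRT: x ≡ 13 (mod 23), x ≡ 56 (mod 67) ⇒ x ≡ 726 (mod 1541).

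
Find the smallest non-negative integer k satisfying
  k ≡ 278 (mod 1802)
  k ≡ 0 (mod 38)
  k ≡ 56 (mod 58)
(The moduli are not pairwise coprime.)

658008

gcd(1802, 38) = 2 and 2 | (0 − 278), so the pair is consistent; merging gives k ≡ 7486 (mod 34238), where 34238 = lcm(1802, 38).
gcd(34238, 58) = 2 and 2 | (56 − 7486), so the pair is consistent; merging gives k ≡ 658008 (mod 992902), where 992902 = lcm(34238, 58).
The solution is unique modulo lcm(1802, 38, 58) = 992902.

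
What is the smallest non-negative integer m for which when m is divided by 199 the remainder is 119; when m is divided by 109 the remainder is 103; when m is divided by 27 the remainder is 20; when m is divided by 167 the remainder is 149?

42652784

From m ≡ 119 (mod 199) write m = 119 + 199t. Substituting into m ≡ 103 (mod 109) gives 199t ≡ 93 (mod 109), and since 90⁻¹ ≡ 86 (mod 109), t ≡ 41. Hence m ≡ 119 + 199·41 = 8278 (mod 21691).
From m ≡ 8278 (mod 21691) write m = 8278 + 21691t. Substituting into m ≡ 20 (mod 27) gives 21691t ≡ 4 (mod 27), and since 10⁻¹ ≡ 19 (mod 27), t ≡ 22. Hence m ≡ 8278 + 21691·22 = 485480 (mod 585657).
From m ≡ 485480 (mod 585657) write m = 485480 + 585657t. Substituting into m ≡ 149 (mod 167) gives 585657t ≡ 138 (mod 167), and since 155⁻¹ ≡ 153 (mod 167), t ≡ 72. Hence m ≡ 485480 + 585657·72 = 42652784 (mod 97804719).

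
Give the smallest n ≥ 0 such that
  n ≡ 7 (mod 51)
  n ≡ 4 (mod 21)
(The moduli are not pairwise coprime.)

109

gcd(51, 21) = 3 and 3 | (4 − 7), so the pair is consistent; merging gives n ≡ 109 (mod 357), where 357 = lcm(51, 21).
The solution is unique modulo lcm(51, 21) = 357.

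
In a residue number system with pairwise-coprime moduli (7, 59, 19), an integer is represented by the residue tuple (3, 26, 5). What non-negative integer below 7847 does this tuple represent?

1088

The moduli are pairwise coprime; N = 7·59·19 = 7847.
N/7 = 1121; 1121 ≡ 1 (mod 7), inverse 1.
N/59 = 133; 133 ≡ 15 (mod 59); 15·4 ≡ 1, so inverse 4.
N/19 = 413; 413 ≡ 14 (mod 19); 14·15 ≡ 1, so inverse 15.
x ≡ 3·1121·1 + 26·133·4 + 5·413·15 = 48170.
48170 mod 7847 = 1088.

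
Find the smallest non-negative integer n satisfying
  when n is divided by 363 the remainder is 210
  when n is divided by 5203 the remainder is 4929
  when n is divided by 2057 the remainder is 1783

gcd(363, 5203) = 121 and 121 | (4929 − 210), so the pair is consistent; merging gives n ≡ 4929 (mod 15609), where 15609 = lcm(363, 5203).
gcd(15609, 2057) = 121 and 121 | (1783 − 4929), so the pair is consistent; merging gives n ≡ 176628 (mod 265353), where 265353 = lcm(15609, 2057).
The solution is unique modulo lcm(363, 5203, 2057) = 265353.

176628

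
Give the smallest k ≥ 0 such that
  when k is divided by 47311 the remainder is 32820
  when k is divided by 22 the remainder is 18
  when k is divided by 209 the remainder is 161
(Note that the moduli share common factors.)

gcd(47311, 22) = 11 and 11 | (18 − 32820), so the pair is consistent; merging gives k ≡ 32820 (mod 94622), where 94622 = lcm(47311, 22).
gcd(94622, 209) = 11 and 11 | (161 − 32820), so the pair is consistent; merging gives k ≡ 127442 (mod 1797818), where 1797818 = lcm(94622, 209).
The solution is unique modulo lcm(47311, 22, 209) = 1797818.

127442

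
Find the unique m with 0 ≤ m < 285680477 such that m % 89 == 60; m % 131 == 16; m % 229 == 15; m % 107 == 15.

The moduli are pairwise coprime; N = 89·131·229·107 = 285680477.
N/89 = 3209893; 3209893 ≡ 19 (mod 89); 19·75 ≡ 1, so inverse 75.
N/131 = 2180767; 2180767 ≡ 10 (mod 131); 10·118 ≡ 1, so inverse 118.
N/229 = 1247513; 1247513 ≡ 150 (mod 229); 150·200 ≡ 1, so inverse 200.
N/107 = 2669911; 2669911 ≡ 47 (mod 107); 47·41 ≡ 1, so inverse 41.
m ≡ 60·3209893·75 + 16·2180767·118 + 15·1247513·200 + 15·2669911·41 = 23946340861.
23946340861 mod 285680477 = 234861270.

234861270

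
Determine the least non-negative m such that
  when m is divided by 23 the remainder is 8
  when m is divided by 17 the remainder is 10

From m ≡ 8 (mod 23) write m = 8 + 23t. Substituting into m ≡ 10 (mod 17) gives 23t ≡ 2 (mod 17), and since 6⁻¹ ≡ 3 (mod 17), t ≡ 6. Hence m ≡ 8 + 23·6 = 146 (mod 391).

146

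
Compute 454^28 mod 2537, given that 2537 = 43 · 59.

Mod 43: 454 ≡ 24; 24^28 ≡ 6 (mod 43).
Mod 59: 454 ≡ 41; 41^28 ≡ 36 (mod 59).
Combine by CRT: x ≡ 6 (mod 43), x ≡ 36 (mod 59) ⇒ x ≡ 1511 (mod 2537).

1511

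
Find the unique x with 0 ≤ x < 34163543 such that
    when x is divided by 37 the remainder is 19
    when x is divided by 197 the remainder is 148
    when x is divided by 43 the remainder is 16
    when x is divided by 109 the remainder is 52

1286361

From x ≡ 19 (mod 37) write x = 19 + 37t. Substituting into x ≡ 148 (mod 197) gives 37t ≡ 129 (mod 197), and since 37⁻¹ ≡ 16 (mod 197), t ≡ 94. Hence x ≡ 19 + 37·94 = 3497 (mod 7289).
From x ≡ 3497 (mod 7289) write x = 3497 + 7289t. Substituting into x ≡ 16 (mod 43) gives 7289t ≡ 2 (mod 43), and since 22⁻¹ ≡ 2 (mod 43), t ≡ 4. Hence x ≡ 3497 + 7289·4 = 32653 (mod 313427).
From x ≡ 32653 (mod 313427) write x = 32653 + 313427t. Substituting into x ≡ 52 (mod 109) gives 313427t ≡ 99 (mod 109), and since 52⁻¹ ≡ 65 (mod 109), t ≡ 4. Hence x ≡ 32653 + 313427·4 = 1286361 (mod 34163543).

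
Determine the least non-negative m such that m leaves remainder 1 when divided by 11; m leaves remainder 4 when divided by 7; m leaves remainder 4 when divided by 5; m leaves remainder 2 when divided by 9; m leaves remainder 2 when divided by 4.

10154

From m ≡ 1 (mod 11) write m = 1 + 11t. Substituting into m ≡ 4 (mod 7) gives 11t ≡ 3 (mod 7), and since 4⁻¹ ≡ 2 (mod 7), t ≡ 6. Hence m ≡ 1 + 11·6 = 67 (mod 77).
From m ≡ 67 (mod 77) write m = 67 + 77t. Substituting into m ≡ 4 (mod 5) gives 77t ≡ 2 (mod 5), and since 2⁻¹ ≡ 3 (mod 5), t ≡ 1. Hence m ≡ 67 + 77·1 = 144 (mod 385).
From m ≡ 144 (mod 385) write m = 144 + 385t. Substituting into m ≡ 2 (mod 9) gives 385t ≡ 2 (mod 9), and since 7⁻¹ ≡ 4 (mod 9), t ≡ 8. Hence m ≡ 144 + 385·8 = 3224 (mod 3465).
From m ≡ 3224 (mod 3465) write m = 3224 + 3465t. Substituting into m ≡ 2 (mod 4) gives 3465t ≡ 2 (mod 4), and since 1⁻¹ ≡ 1 (mod 4), t ≡ 2. Hence m ≡ 3224 + 3465·2 = 10154 (mod 13860).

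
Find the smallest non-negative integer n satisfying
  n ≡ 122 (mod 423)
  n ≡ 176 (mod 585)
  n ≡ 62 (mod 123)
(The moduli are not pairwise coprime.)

870656

Combine the congruences pairwise.
gcd(423, 585) = 9 and 9 | (176 − 122), so the pair is consistent; merging gives n ≡ 18311 (mod 27495), where 27495 = lcm(423, 585).
gcd(27495, 123) = 3 and 3 | (62 − 18311), so the pair is consistent; merging gives n ≡ 870656 (mod 1127295), where 1127295 = lcm(27495, 123).
The solution is unique modulo lcm(423, 585, 123) = 1127295.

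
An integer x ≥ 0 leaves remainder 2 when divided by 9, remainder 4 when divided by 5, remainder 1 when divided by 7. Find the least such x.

29

From x ≡ 2 (mod 9) write x = 2 + 9t. Substituting into x ≡ 4 (mod 5) gives 9t ≡ 2 (mod 5), and since 4⁻¹ ≡ 4 (mod 5), t ≡ 3. Hence x ≡ 2 + 9·3 = 29 (mod 45).
From x ≡ 29 (mod 45) write x = 29 + 45t. Substituting into x ≡ 1 (mod 7) gives 45t ≡ 0 (mod 7), and since 3⁻¹ ≡ 5 (mod 7), t ≡ 0. Hence x ≡ 29 + 45·0 = 29 (mod 315).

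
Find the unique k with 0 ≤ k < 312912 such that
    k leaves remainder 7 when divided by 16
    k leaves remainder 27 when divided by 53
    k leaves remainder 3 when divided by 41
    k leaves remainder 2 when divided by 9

From k ≡ 7 (mod 16) write k = 7 + 16t. Substituting into k ≡ 27 (mod 53) gives 16t ≡ 20 (mod 53), and since 16⁻¹ ≡ 10 (mod 53), t ≡ 41. Hence k ≡ 7 + 16·41 = 663 (mod 848).
From k ≡ 663 (mod 848) write k = 663 + 848t. Substituting into k ≡ 3 (mod 41) gives 848t ≡ 37 (mod 41), and since 28⁻¹ ≡ 22 (mod 41), t ≡ 35. Hence k ≡ 663 + 848·35 = 30343 (mod 34768).
From k ≡ 30343 (mod 34768) write k = 30343 + 34768t. Substituting into k ≡ 2 (mod 9) gives 34768t ≡ 7 (mod 9), and since 1⁻¹ ≡ 1 (mod 9), t ≡ 7. Hence k ≡ 30343 + 34768·7 = 273719 (mod 312912).

273719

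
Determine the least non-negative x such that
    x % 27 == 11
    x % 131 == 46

Combine the congruences pairwise.
From x ≡ 11 (mod 27) write x = 11 + 27t. Substituting into x ≡ 46 (mod 131) gives 27t ≡ 35 (mod 131), and since 27⁻¹ ≡ 34 (mod 131), t ≡ 11. Hence x ≡ 11 + 27·11 = 308 (mod 3537).

308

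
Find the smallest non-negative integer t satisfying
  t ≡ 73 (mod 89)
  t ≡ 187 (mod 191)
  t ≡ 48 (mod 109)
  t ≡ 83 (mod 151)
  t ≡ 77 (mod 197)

The moduli are pairwise coprime; N = 89·191·109·151·197 = 55117948577.
N/89 = 619302793; 619302793 ≡ 31 (mod 89); 31·23 ≡ 1, so inverse 23.
N/191 = 288575647; 288575647 ≡ 50 (mod 191); 50·149 ≡ 1, so inverse 149.
N/109 = 505669253; 505669253 ≡ 50 (mod 109); 50·24 ≡ 1, so inverse 24.
N/151 = 365019527; 365019527 ≡ 130 (mod 151); 130·115 ≡ 1, so inverse 115.
N/197 = 279786541; 279786541 ≡ 49 (mod 197); 49·193 ≡ 1, so inverse 193.
t ≡ 73·619302793·23 + 187·288575647·149 + 48·505669253·24 + 83·365019527·115 + 77·279786541·193 = 17304942792280.
17304942792280 mod 55117948577 = 53024887679.

53024887679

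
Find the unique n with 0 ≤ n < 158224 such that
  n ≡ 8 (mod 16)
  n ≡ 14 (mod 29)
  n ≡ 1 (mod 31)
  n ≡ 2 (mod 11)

4248

The moduli are pairwise coprime; M = 16·29·31·11 = 158224.
M/16 = 9889; 9889 ≡ 1 (mod 16), inverse 1.
M/29 = 5456; 5456 ≡ 4 (mod 29); 4·22 ≡ 1, so inverse 22.
M/31 = 5104; 5104 ≡ 20 (mod 31); 20·14 ≡ 1, so inverse 14.
M/11 = 14384; 14384 ≡ 7 (mod 11); 7·8 ≡ 1, so inverse 8.
n ≡ 8·9889·1 + 14·5456·22 + 1·5104·14 + 2·14384·8 = 2061160.
2061160 mod 158224 = 4248.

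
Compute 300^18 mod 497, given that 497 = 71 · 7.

Mod 71: 300 ≡ 16; 16^18 ≡ 4 (mod 71).
Mod 7: 300 ≡ 6; since 6 | 18, by Fermat 6^18 ≡ 1 (mod 7).
Combine by CRT: x ≡ 4 (mod 71), x ≡ 1 (mod 7) ⇒ x ≡ 288 (mod 497).

288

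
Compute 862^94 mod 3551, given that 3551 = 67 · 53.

64

Mod 67: 862 ≡ 58; by Fermat, exponent reduces to 94 mod 66 = 28; 58^28 ≡ 64 (mod 67).
Mod 53: 862 ≡ 14; by Fermat, exponent reduces to 94 mod 52 = 42; 14^42 ≡ 11 (mod 53).
Combine by CRT: x ≡ 64 (mod 67), x ≡ 11 (mod 53) ⇒ x ≡ 64 (mod 3551).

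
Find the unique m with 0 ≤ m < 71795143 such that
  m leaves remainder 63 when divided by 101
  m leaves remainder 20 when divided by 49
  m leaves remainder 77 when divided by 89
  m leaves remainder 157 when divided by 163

From m ≡ 63 (mod 101) write m = 63 + 101t. Substituting into m ≡ 20 (mod 49) gives 101t ≡ 6 (mod 49), and since 3⁻¹ ≡ 33 (mod 49), t ≡ 2. Hence m ≡ 63 + 101·2 = 265 (mod 4949).
From m ≡ 265 (mod 4949) write m = 265 + 4949t. Substituting into m ≡ 77 (mod 89) gives 4949t ≡ 79 (mod 89), and since 54⁻¹ ≡ 61 (mod 89), t ≡ 13. Hence m ≡ 265 + 4949·13 = 64602 (mod 440461).
From m ≡ 64602 (mod 440461) write m = 64602 + 440461t. Substituting into m ≡ 157 (mod 163) gives 440461t ≡ 103 (mod 163), and since 35⁻¹ ≡ 14 (mod 163), t ≡ 138. Hence m ≡ 64602 + 440461·138 = 60848220 (mod 71795143).

60848220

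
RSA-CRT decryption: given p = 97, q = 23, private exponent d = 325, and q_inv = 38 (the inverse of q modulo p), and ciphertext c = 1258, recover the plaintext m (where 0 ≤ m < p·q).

d_p = d mod (p−1) = 325 mod 96 = 37; d_q = d mod (q−1) = 17.
m₁ = c^(d_p) mod p: c ≡ 94 (mod 97), and 94^37 mod 97 = 31.
m₂ = c^(d_q) mod q: c ≡ 16 (mod 23), and 16^17 mod 23 = 4.
h = q_inv·(m₁ − m₂) mod p = 38·(31 − 4) mod 97 = 56.
m = m₂ + h·q = 4 + 56·23 = 1292.

1292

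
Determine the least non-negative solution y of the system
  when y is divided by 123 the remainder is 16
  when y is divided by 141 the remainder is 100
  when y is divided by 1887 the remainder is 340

gcd(123, 141) = 3 and 3 | (100 − 16), so the pair is consistent; merging gives y ≡ 1369 (mod 5781), where 5781 = lcm(123, 141).
gcd(5781, 1887) = 3 and 3 | (340 − 1369), so the pair is consistent; merging gives y ≡ 2406265 (mod 3636249), where 3636249 = lcm(5781, 1887).
The solution is unique modulo lcm(123, 141, 1887) = 3636249.

2406265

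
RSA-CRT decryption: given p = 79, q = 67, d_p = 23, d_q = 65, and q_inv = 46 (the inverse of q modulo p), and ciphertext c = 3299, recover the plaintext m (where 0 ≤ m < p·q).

1093

m₁ = c^(d_p) mod p: c ≡ 60 (mod 79), and 60^23 mod 79 = 66.
m₂ = c^(d_q) mod q: c ≡ 16 (mod 67), and 16^65 mod 67 = 21.
h = q_inv·(m₁ − m₂) mod p = 46·(66 − 21) mod 79 = 16.
m = m₂ + h·q = 21 + 16·67 = 1093.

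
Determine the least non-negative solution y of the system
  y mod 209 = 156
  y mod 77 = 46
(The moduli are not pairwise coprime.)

1201

gcd(209, 77) = 11 and 11 | (46 − 156), so the pair is consistent; merging gives y ≡ 1201 (mod 1463), where 1463 = lcm(209, 77).
The solution is unique modulo lcm(209, 77) = 1463.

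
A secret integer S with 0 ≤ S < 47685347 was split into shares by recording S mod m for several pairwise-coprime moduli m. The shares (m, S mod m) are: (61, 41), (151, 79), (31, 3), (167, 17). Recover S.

From S ≡ 41 (mod 61) write S = 41 + 61t. Substituting into S ≡ 79 (mod 151) gives 61t ≡ 38 (mod 151), and since 61⁻¹ ≡ 52 (mod 151), t ≡ 13. Hence S ≡ 41 + 61·13 = 834 (mod 9211).
From S ≡ 834 (mod 9211) write S = 834 + 9211t. Substituting into S ≡ 3 (mod 31) gives 9211t ≡ 6 (mod 31), and since 4⁻¹ ≡ 8 (mod 31), t ≡ 17. Hence S ≡ 834 + 9211·17 = 157421 (mod 285541).
From S ≡ 157421 (mod 285541) write S = 157421 + 285541t. Substituting into S ≡ 17 (mod 167) gives 285541t ≡ 77 (mod 167), and since 138⁻¹ ≡ 23 (mod 167), t ≡ 101. Hence S ≡ 157421 + 285541·101 = 28997062 (mod 47685347).

28997062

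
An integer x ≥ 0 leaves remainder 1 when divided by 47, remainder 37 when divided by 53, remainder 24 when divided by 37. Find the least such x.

24629

The moduli are pairwise coprime; N = 47·53·37 = 92167.
N/47 = 1961; 1961 ≡ 34 (mod 47); 34·18 ≡ 1, so inverse 18.
N/53 = 1739; 1739 ≡ 43 (mod 53); 43·37 ≡ 1, so inverse 37.
N/37 = 2491; 2491 ≡ 12 (mod 37); 12·34 ≡ 1, so inverse 34.
x ≡ 1·1961·18 + 37·1739·37 + 24·2491·34 = 4448645.
4448645 mod 92167 = 24629.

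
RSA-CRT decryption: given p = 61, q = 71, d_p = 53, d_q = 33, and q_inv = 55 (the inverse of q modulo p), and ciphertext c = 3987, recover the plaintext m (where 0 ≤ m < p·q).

683

m₁ = c^(d_p) mod p: c ≡ 22 (mod 61), and 22^53 mod 61 = 12.
m₂ = c^(d_q) mod q: c ≡ 11 (mod 71), and 11^33 mod 71 = 44.
h = q_inv·(m₁ − m₂) mod p = 55·(12 − 44) mod 61 = 9.
m = m₂ + h·q = 44 + 9·71 = 683.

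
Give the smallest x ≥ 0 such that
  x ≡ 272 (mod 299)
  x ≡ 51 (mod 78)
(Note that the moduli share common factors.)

1767

Combine the congruences pairwise.
gcd(299, 78) = 13 and 13 | (51 − 272), so the pair is consistent; merging gives x ≡ 1767 (mod 1794), where 1794 = lcm(299, 78).
The solution is unique modulo lcm(299, 78) = 1794.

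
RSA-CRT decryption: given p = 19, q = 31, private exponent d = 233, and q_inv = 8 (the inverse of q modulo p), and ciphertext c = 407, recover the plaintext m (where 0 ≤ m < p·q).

d_p = d mod (p−1) = 233 mod 18 = 17; d_q = d mod (q−1) = 23.
m₁ = c^(d_p) mod p: c ≡ 8 (mod 19), and 8^17 mod 19 = 12.
m₂ = c^(d_q) mod q: c ≡ 4 (mod 31), and 4^23 mod 31 = 2.
h = q_inv·(m₁ − m₂) mod p = 8·(12 − 2) mod 19 = 4.
m = m₂ + h·q = 2 + 4·31 = 126.

126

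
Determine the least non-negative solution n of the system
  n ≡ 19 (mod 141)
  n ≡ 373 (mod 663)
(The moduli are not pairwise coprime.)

gcd(141, 663) = 3 and 3 | (373 − 19), so the pair is consistent; merging gives n ≡ 28219 (mod 31161), where 31161 = lcm(141, 663).
The solution is unique modulo lcm(141, 663) = 31161.

28219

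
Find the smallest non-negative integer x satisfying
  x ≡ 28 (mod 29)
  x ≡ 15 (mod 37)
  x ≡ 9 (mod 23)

3160

The moduli are pairwise coprime; N = 29·37·23 = 24679.
N/29 = 851; 851 ≡ 10 (mod 29); 10·3 ≡ 1, so inverse 3.
N/37 = 667; 667 ≡ 1 (mod 37), inverse 1.
N/23 = 1073; 1073 ≡ 15 (mod 23); 15·20 ≡ 1, so inverse 20.
x ≡ 28·851·3 + 15·667·1 + 9·1073·20 = 274629.
274629 mod 24679 = 3160.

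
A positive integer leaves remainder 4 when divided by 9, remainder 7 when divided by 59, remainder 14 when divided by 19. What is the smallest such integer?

The moduli are pairwise coprime; N = 9·59·19 = 10089.
N/9 = 1121; 1121 ≡ 5 (mod 9); 5·2 ≡ 1, so inverse 2.
N/59 = 171; 171 ≡ 53 (mod 59); 53·49 ≡ 1, so inverse 49.
N/19 = 531; 531 ≡ 18 (mod 19); 18·18 ≡ 1, so inverse 18.
k ≡ 4·1121·2 + 7·171·49 + 14·531·18 = 201433.
201433 mod 10089 = 9742.

9742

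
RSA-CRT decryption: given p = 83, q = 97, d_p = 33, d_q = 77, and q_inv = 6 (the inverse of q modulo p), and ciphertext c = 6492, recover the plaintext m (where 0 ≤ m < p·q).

m₁ = c^(d_p) mod p: c ≡ 18 (mod 83), and 18^33 mod 83 = 20.
m₂ = c^(d_q) mod q: c ≡ 90 (mod 97), and 90^77 mod 97 = 10.
h = q_inv·(m₁ − m₂) mod p = 6·(20 − 10) mod 83 = 60.
m = m₂ + h·q = 10 + 60·97 = 5830.

5830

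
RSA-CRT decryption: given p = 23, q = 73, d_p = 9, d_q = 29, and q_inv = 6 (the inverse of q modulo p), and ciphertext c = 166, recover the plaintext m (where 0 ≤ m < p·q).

471

m₁ = c^(d_p) mod p: c ≡ 5 (mod 23), and 5^9 mod 23 = 11.
m₂ = c^(d_q) mod q: c ≡ 20 (mod 73), and 20^29 mod 73 = 33.
h = q_inv·(m₁ − m₂) mod p = 6·(11 − 33) mod 23 = 6.
m = m₂ + h·q = 33 + 6·73 = 471.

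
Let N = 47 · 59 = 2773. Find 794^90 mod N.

Mod 47: 794 ≡ 42; by Fermat, exponent reduces to 90 mod 46 = 44; 42^44 ≡ 32 (mod 47).
Mod 59: 794 ≡ 27; by Fermat, exponent reduces to 90 mod 58 = 32; 27^32 ≡ 36 (mod 59).
Combine by CRT: x ≡ 32 (mod 47), x ≡ 36 (mod 59) ⇒ x ≡ 1865 (mod 2773).

1865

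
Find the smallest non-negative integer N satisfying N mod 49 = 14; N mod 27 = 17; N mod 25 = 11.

22211

The moduli are pairwise coprime; M = 49·27·25 = 33075.
M/49 = 675; 675 ≡ 38 (mod 49); 38·40 ≡ 1, so inverse 40.
M/27 = 1225; 1225 ≡ 10 (mod 27); 10·19 ≡ 1, so inverse 19.
M/25 = 1323; 1323 ≡ 23 (mod 25); 23·12 ≡ 1, so inverse 12.
N ≡ 14·675·40 + 17·1225·19 + 11·1323·12 = 948311.
948311 mod 33075 = 22211.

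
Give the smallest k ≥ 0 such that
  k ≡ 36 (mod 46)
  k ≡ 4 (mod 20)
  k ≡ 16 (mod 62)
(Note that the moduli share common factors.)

Combine the congruences pairwise.
gcd(46, 20) = 2 and 2 | (4 − 36), so the pair is consistent; merging gives k ≡ 404 (mod 460), where 460 = lcm(46, 20).
gcd(460, 62) = 2 and 2 | (16 − 404), so the pair is consistent; merging gives k ≡ 13284 (mod 14260), where 14260 = lcm(460, 62).
The solution is unique modulo lcm(46, 20, 62) = 14260.

13284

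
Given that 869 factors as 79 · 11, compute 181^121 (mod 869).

Mod 79: 181 ≡ 23; by Fermat, exponent reduces to 121 mod 78 = 43; 23^43 ≡ 23 (mod 79).
Mod 11: 181 ≡ 5; by Fermat, exponent reduces to 121 mod 10 = 1; 5^1 ≡ 5 (mod 11).
Combine by CRT: x ≡ 23 (mod 79), x ≡ 5 (mod 11) ⇒ x ≡ 181 (mod 869).

181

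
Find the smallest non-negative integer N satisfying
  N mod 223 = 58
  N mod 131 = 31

From N ≡ 58 (mod 223) write N = 58 + 223t. Substituting into N ≡ 31 (mod 131) gives 223t ≡ 104 (mod 131), and since 92⁻¹ ≡ 47 (mod 131), t ≡ 41. Hence N ≡ 58 + 223·41 = 9201 (mod 29213).

9201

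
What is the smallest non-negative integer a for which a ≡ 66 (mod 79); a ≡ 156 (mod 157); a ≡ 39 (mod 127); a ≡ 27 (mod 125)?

Combine the congruences pairwise.
From a ≡ 66 (mod 79) write a = 66 + 79t. Substituting into a ≡ 156 (mod 157) gives 79t ≡ 90 (mod 157), and since 79⁻¹ ≡ 2 (mod 157), t ≡ 23. Hence a ≡ 66 + 79·23 = 1883 (mod 12403).
From a ≡ 1883 (mod 12403) write a = 1883 + 12403t. Substituting into a ≡ 39 (mod 127) gives 12403t ≡ 61 (mod 127), and since 84⁻¹ ≡ 62 (mod 127), t ≡ 99. Hence a ≡ 1883 + 12403·99 = 1229780 (mod 1575181).
From a ≡ 1229780 (mod 1575181) write a = 1229780 + 1575181t. Substituting into a ≡ 27 (mod 125) gives 1575181t ≡ 122 (mod 125), and since 56⁻¹ ≡ 96 (mod 125), t ≡ 87. Hence a ≡ 1229780 + 1575181·87 = 138270527 (mod 196897625).

138270527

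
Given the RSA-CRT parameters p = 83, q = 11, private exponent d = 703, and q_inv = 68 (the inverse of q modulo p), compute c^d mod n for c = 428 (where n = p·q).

637

d_p = d mod (p−1) = 703 mod 82 = 47; d_q = d mod (q−1) = 3.
m₁ = c^(d_p) mod p: c ≡ 13 (mod 83), and 13^47 mod 83 = 56.
m₂ = c^(d_q) mod q: c ≡ 10 (mod 11), and 10^3 mod 11 = 10.
h = q_inv·(m₁ − m₂) mod p = 68·(56 − 10) mod 83 = 57.
m = m₂ + h·q = 10 + 57·11 = 637.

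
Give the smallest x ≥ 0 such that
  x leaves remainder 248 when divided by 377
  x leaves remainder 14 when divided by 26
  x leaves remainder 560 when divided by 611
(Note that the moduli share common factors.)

11558

Combine the congruences pairwise.
gcd(377, 26) = 13 and 13 | (14 − 248), so the pair is consistent; merging gives x ≡ 248 (mod 754), where 754 = lcm(377, 26).
gcd(754, 611) = 13 and 13 | (560 − 248), so the pair is consistent; merging gives x ≡ 11558 (mod 35438), where 35438 = lcm(754, 611).
The solution is unique modulo lcm(377, 26, 611) = 35438.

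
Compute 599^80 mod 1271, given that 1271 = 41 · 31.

Mod 41: 599 ≡ 25; since 40 | 80, by Fermat 25^80 ≡ 1 (mod 41).
Mod 31: 599 ≡ 10; by Fermat, exponent reduces to 80 mod 30 = 20; 10^20 ≡ 25 (mod 31).
Combine by CRT: x ≡ 1 (mod 41), x ≡ 25 (mod 31) ⇒ x ≡ 862 (mod 1271).

862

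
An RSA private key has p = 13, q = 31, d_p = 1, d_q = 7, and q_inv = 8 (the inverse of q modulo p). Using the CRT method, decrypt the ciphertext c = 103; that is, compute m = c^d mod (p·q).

51

m₁ = c^(d_p) mod p: c ≡ 12 (mod 13), and 12^1 mod 13 = 12.
m₂ = c^(d_q) mod q: c ≡ 10 (mod 31), and 10^7 mod 31 = 20.
h = q_inv·(m₁ − m₂) mod p = 8·(12 − 20) mod 13 = 1.
m = m₂ + h·q = 20 + 1·31 = 51.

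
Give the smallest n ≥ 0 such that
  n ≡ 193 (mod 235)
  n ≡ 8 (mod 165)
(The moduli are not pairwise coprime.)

Combine the congruences pairwise.
gcd(235, 165) = 5 and 5 | (8 − 193), so the pair is consistent; merging gives n ≡ 6773 (mod 7755), where 7755 = lcm(235, 165).
The solution is unique modulo lcm(235, 165) = 7755.

6773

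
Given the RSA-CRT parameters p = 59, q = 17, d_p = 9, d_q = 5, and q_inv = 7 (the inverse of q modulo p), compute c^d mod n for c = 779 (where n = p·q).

488

m₁ = c^(d_p) mod p: c ≡ 12 (mod 59), and 12^9 mod 59 = 16.
m₂ = c^(d_q) mod q: c ≡ 14 (mod 17), and 14^5 mod 17 = 12.
h = q_inv·(m₁ − m₂) mod p = 7·(16 − 12) mod 59 = 28.
m = m₂ + h·q = 12 + 28·17 = 488.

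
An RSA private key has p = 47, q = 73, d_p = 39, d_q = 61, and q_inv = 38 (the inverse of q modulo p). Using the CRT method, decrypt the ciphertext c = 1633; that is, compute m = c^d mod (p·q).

1852

m₁ = c^(d_p) mod p: c ≡ 35 (mod 47), and 35^39 mod 47 = 19.
m₂ = c^(d_q) mod q: c ≡ 27 (mod 73), and 27^61 mod 73 = 27.
h = q_inv·(m₁ − m₂) mod p = 38·(19 − 27) mod 47 = 25.
m = m₂ + h·q = 27 + 25·73 = 1852.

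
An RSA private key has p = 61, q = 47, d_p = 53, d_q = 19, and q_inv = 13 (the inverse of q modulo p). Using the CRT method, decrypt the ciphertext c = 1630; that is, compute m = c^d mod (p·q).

m₁ = c^(d_p) mod p: c ≡ 44 (mod 61), and 44^53 mod 61 = 2.
m₂ = c^(d_q) mod q: c ≡ 32 (mod 47), and 32^19 mod 47 = 8.
h = q_inv·(m₁ − m₂) mod p = 13·(2 − 8) mod 61 = 44.
m = m₂ + h·q = 8 + 44·47 = 2076.

2076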